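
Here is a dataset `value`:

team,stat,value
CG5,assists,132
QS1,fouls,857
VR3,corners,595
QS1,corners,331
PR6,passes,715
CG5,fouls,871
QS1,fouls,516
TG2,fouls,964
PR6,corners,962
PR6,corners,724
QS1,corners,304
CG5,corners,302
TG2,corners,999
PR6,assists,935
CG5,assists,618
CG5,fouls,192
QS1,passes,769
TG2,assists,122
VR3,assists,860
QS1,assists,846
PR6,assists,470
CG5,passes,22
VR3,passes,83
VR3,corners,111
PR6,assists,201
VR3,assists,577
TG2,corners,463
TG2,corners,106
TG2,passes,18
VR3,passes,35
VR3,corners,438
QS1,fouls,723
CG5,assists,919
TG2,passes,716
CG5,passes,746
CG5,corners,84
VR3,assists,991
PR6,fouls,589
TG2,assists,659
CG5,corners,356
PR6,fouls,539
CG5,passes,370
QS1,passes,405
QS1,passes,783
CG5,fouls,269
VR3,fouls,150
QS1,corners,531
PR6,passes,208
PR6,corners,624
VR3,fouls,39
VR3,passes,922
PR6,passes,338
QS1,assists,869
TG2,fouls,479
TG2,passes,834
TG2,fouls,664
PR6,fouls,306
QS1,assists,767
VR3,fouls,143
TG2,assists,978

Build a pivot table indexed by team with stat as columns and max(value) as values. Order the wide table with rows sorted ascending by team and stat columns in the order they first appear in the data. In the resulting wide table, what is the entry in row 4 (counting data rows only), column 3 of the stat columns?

999

With rows sorted ascending by team, row 4 is team=TG2. stat columns in first-appearance order: assists, fouls, corners, passes; column 3 is corners.
Long rows with team=TG2, stat=corners: max(999, 463, 106) = 999.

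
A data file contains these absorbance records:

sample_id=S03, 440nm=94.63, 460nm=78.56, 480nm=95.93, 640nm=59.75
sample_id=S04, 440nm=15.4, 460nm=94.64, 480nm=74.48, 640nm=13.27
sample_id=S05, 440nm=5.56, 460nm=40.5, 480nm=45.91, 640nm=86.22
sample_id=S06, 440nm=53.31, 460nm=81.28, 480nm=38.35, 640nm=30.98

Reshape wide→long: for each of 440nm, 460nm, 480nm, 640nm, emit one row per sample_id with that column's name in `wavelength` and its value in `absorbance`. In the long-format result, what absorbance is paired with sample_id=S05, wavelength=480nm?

45.91

Unpivoting turns each (sample_id, wide-column) pair into one long row.
The wide cell at row S05, column 480nm holds 45.91, so the long row (S05, 480nm) has absorbance=45.91.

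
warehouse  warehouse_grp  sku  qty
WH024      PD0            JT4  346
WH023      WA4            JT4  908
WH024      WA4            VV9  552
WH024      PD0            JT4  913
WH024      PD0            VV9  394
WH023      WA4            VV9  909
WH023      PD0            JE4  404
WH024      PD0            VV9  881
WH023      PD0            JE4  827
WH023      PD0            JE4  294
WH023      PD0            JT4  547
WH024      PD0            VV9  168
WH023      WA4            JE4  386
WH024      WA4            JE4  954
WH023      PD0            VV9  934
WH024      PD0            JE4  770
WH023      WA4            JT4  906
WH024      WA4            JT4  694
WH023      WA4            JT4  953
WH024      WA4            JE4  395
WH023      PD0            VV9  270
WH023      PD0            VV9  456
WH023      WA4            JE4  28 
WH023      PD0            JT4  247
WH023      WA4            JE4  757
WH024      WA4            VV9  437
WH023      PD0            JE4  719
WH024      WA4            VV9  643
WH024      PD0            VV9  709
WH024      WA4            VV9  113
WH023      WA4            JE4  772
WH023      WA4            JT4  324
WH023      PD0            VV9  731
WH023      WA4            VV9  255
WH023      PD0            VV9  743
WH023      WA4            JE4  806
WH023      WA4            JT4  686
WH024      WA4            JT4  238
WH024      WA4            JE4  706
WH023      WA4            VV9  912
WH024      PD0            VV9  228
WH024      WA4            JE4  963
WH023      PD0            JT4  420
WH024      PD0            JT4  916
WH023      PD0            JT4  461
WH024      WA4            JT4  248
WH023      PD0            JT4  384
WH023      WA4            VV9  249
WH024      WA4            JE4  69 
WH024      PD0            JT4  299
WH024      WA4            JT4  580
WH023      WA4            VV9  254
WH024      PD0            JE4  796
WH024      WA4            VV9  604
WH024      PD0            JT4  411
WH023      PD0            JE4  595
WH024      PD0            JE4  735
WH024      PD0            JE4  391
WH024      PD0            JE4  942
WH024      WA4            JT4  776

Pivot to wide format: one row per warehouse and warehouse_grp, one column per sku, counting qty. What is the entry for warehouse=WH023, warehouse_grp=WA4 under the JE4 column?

Rows with warehouse=WH023, warehouse_grp=WA4 and sku=JE4: qty values are 386, 28, 757, 772, 806.
5 rows match — count = 5.

5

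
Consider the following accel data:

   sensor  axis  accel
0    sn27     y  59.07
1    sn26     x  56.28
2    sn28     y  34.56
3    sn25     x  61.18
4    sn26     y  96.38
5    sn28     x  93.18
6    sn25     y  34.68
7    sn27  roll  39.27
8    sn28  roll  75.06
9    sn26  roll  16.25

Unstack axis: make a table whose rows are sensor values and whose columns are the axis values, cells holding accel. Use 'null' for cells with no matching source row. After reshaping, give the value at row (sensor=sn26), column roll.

The long row with sensor=sn26, axis=roll has accel=16.25.

16.25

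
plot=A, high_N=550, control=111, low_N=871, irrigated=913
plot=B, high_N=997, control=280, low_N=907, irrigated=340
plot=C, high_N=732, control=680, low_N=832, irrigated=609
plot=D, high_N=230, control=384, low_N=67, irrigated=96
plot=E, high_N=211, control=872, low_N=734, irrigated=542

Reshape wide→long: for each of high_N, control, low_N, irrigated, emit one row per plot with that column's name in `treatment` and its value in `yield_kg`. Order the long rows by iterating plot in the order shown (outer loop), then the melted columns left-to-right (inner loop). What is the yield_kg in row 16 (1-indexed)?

20 rows total (5 × 4). Row 16: index ⌊(16-1)/4⌋ = 3 into plot → D; (16-1) mod 4 = 3 into the melted columns → irrigated.
So row 16 is (D, irrigated, 96); yield_kg = 96.

96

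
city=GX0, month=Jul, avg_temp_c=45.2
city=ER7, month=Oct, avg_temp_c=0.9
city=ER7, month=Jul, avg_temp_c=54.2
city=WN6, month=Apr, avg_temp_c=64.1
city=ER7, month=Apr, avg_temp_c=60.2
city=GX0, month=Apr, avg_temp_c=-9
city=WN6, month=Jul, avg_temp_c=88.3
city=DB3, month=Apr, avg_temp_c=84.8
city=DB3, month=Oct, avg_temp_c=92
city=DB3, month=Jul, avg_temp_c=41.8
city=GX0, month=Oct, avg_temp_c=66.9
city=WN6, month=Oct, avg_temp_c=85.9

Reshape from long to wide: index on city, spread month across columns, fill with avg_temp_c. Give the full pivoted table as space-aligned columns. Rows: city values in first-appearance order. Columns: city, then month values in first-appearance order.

Columns: city plus the 3 distinct month values (Jul, Oct, Apr).
For example, row GX0 column Jul takes avg_temp_c=45.2 from the long row (GX0, Jul).

city  Jul   Oct   Apr 
GX0   45.2  66.9  -9  
ER7   54.2  0.9   60.2
WN6   88.3  85.9  64.1
DB3   41.8  92    84.8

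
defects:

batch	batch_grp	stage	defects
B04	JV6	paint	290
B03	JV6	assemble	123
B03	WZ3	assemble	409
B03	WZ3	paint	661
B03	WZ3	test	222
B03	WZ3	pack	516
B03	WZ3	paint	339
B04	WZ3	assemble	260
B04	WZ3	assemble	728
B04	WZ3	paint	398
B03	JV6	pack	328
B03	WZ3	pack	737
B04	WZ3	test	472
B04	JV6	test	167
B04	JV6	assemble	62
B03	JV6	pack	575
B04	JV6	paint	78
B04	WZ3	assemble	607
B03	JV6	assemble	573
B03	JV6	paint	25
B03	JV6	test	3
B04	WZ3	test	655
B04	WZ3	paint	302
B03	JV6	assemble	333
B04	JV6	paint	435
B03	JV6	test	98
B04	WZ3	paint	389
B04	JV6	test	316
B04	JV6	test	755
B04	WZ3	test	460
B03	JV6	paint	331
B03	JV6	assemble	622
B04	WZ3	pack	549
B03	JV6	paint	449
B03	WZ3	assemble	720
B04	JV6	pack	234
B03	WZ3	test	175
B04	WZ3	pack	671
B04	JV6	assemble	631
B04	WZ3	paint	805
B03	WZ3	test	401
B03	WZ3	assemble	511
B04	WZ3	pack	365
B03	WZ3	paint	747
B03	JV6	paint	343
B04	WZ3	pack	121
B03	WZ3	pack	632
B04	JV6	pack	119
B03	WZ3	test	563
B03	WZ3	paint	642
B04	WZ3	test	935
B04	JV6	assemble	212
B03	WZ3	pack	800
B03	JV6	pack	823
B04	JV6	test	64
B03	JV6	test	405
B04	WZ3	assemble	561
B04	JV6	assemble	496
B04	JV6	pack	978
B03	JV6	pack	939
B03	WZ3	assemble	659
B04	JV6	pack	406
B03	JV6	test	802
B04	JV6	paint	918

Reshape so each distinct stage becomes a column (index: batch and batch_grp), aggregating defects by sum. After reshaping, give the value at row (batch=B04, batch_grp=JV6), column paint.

Rows with batch=B04, batch_grp=JV6 and stage=paint: defects values are 290, 78, 435, 918.
290 + 78 + 435 + 918 = 1721.

1721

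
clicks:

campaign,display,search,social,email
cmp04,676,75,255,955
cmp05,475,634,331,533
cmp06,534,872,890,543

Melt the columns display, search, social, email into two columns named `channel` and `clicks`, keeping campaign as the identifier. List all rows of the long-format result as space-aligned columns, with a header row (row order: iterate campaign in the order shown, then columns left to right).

Each (campaign, column) pair becomes one row: 3 × 4 = 12 rows.
For example, (cmp04, display) → clicks=676.

campaign  channel  clicks
cmp04     display  676   
cmp04     search   75    
cmp04     social   255   
cmp04     email    955   
cmp05     display  475   
cmp05     search   634   
cmp05     social   331   
cmp05     email    533   
cmp06     display  534   
cmp06     search   872   
cmp06     social   890   
cmp06     email    543   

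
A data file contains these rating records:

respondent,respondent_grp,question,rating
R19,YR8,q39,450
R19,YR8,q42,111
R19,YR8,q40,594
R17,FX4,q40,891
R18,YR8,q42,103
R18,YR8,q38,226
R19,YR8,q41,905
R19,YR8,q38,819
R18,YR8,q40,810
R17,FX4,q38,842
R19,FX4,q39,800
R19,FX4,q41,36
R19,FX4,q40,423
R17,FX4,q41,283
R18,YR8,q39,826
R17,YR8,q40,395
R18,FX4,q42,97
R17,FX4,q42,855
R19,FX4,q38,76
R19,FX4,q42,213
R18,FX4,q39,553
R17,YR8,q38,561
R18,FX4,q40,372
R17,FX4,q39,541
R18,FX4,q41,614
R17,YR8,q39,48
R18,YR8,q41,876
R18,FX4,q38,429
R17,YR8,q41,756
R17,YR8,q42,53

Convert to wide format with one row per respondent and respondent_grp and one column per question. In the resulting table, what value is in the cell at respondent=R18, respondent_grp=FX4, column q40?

372

Wide layout: rows indexed by respondent and respondent_grp, columns are the 5 distinct question values (q39, q42, q40, q38, q41).
Cell (respondent=R18, respondent_grp=FX4, question=q40) draws from the long row where respondent=R18, respondent_grp=FX4 and question=q40, which has rating=372.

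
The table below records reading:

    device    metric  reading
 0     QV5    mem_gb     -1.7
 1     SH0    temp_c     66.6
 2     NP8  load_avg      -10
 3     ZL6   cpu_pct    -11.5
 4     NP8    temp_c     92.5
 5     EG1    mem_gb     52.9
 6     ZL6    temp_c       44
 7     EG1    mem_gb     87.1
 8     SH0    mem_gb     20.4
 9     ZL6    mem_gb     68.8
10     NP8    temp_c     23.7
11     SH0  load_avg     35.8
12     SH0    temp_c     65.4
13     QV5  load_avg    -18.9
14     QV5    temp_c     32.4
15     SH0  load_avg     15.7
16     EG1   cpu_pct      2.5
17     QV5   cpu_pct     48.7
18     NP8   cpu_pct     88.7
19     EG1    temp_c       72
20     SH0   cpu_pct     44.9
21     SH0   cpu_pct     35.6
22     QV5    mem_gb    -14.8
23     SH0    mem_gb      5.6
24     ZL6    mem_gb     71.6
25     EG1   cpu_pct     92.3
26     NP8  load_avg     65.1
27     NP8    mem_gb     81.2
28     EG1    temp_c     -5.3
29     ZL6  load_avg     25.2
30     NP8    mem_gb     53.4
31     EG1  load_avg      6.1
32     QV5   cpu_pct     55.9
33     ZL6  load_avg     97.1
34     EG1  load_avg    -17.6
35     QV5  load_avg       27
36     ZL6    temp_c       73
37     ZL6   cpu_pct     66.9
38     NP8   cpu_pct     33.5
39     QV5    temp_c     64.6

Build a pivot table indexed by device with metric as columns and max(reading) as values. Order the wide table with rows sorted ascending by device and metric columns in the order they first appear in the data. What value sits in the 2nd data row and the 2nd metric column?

With rows sorted ascending by device, row 2 is device=NP8. metric columns in first-appearance order: mem_gb, temp_c, load_avg, cpu_pct; column 2 is temp_c.
Long rows with device=NP8, metric=temp_c: max(92.5, 23.7) = 92.5.

92.5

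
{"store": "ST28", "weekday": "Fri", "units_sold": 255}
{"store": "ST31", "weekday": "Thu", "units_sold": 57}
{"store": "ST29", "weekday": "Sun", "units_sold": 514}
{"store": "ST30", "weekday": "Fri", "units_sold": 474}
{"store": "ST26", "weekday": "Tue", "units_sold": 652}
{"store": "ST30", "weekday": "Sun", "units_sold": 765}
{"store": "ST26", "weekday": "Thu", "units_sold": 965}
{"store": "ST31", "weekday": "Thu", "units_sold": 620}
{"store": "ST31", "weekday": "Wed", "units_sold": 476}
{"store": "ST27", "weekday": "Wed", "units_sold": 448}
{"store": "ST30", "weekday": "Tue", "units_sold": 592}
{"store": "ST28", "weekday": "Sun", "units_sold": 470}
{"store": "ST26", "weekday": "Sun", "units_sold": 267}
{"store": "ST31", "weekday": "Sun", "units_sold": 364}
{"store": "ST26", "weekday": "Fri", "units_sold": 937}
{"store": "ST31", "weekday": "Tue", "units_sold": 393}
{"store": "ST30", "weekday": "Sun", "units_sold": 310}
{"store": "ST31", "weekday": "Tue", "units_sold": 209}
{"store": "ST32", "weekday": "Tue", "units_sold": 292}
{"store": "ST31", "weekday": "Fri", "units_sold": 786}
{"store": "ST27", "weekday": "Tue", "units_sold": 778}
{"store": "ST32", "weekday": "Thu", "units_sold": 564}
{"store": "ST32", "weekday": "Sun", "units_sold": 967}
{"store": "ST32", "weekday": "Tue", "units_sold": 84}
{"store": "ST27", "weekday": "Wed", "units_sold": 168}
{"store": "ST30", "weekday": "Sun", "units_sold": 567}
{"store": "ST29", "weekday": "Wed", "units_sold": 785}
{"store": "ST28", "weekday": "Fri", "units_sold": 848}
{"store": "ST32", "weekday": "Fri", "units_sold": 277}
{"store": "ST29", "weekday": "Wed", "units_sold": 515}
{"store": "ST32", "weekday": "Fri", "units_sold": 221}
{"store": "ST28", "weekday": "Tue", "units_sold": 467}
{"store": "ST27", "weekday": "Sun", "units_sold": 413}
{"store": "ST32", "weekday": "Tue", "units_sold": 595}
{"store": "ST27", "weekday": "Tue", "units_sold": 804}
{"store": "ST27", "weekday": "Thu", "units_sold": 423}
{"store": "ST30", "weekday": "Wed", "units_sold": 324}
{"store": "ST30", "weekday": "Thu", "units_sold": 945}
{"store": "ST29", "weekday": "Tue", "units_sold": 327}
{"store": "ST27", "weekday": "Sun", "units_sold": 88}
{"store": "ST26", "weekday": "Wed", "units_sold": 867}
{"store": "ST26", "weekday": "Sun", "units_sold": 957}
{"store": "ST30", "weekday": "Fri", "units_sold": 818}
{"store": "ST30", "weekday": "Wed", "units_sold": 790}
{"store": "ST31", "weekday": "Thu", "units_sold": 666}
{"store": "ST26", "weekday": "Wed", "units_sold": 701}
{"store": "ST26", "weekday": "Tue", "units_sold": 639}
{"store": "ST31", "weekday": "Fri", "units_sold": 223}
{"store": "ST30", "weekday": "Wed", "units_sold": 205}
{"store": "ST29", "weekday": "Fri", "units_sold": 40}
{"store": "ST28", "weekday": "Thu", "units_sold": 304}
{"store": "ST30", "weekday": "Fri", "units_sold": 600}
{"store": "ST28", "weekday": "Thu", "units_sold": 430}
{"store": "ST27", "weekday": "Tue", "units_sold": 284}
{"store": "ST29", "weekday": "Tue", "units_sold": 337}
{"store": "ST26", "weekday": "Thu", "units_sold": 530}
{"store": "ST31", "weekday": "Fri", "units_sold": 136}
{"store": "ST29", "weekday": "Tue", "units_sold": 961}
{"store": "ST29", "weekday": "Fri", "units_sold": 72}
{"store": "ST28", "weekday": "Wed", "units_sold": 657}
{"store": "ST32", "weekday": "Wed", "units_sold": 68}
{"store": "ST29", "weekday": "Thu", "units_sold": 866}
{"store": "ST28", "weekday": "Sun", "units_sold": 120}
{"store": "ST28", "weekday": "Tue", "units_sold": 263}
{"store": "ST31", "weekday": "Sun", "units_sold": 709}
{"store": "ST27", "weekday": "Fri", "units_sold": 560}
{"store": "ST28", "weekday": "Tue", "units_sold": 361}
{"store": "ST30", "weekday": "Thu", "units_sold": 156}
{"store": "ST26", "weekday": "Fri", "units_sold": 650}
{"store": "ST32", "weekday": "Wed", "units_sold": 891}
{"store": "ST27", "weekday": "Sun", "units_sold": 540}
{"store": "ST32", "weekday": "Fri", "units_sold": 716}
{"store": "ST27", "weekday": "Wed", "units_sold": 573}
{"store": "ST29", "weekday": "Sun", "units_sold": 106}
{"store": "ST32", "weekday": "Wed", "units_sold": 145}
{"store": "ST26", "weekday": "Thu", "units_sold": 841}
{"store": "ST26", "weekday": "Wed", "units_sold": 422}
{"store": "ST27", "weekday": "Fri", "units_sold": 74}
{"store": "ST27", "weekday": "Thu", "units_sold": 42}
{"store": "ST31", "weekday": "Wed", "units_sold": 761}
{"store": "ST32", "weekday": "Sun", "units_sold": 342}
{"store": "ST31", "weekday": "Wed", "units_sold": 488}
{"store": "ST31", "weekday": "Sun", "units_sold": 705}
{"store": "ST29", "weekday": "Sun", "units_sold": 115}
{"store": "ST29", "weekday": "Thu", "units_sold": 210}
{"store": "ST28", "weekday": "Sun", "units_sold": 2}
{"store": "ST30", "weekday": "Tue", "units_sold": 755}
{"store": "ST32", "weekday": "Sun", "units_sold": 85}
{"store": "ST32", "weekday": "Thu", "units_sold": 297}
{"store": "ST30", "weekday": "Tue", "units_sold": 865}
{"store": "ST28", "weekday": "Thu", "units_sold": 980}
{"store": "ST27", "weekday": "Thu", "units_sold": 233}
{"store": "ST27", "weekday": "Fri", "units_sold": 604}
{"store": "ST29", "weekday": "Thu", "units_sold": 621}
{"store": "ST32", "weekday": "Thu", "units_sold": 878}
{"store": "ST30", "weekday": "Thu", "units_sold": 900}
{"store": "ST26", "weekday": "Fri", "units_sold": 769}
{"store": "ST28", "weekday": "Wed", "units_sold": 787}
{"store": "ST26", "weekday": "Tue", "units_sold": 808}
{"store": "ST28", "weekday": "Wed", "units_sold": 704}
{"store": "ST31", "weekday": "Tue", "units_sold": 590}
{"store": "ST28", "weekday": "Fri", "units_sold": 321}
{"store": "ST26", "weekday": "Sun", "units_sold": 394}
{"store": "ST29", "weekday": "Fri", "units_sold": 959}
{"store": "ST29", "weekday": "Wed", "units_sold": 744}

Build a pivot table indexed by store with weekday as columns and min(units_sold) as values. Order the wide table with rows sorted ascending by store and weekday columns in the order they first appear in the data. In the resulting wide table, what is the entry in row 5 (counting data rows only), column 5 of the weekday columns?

205

With rows sorted ascending by store, row 5 is store=ST30. weekday columns in first-appearance order: Fri, Thu, Sun, Tue, Wed; column 5 is Wed.
Long rows with store=ST30, weekday=Wed: min(324, 790, 205) = 205.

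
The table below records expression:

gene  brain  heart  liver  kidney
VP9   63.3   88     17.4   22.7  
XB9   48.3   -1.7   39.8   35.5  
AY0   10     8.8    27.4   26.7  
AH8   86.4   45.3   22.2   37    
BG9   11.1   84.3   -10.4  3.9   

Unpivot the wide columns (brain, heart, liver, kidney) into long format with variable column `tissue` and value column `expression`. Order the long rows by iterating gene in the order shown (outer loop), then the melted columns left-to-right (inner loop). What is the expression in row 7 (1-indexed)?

20 rows total (5 × 4). Row 7: index ⌊(7-1)/4⌋ = 1 into gene → XB9; (7-1) mod 4 = 2 into the melted columns → liver.
So row 7 is (XB9, liver, 39.8); expression = 39.8.

39.8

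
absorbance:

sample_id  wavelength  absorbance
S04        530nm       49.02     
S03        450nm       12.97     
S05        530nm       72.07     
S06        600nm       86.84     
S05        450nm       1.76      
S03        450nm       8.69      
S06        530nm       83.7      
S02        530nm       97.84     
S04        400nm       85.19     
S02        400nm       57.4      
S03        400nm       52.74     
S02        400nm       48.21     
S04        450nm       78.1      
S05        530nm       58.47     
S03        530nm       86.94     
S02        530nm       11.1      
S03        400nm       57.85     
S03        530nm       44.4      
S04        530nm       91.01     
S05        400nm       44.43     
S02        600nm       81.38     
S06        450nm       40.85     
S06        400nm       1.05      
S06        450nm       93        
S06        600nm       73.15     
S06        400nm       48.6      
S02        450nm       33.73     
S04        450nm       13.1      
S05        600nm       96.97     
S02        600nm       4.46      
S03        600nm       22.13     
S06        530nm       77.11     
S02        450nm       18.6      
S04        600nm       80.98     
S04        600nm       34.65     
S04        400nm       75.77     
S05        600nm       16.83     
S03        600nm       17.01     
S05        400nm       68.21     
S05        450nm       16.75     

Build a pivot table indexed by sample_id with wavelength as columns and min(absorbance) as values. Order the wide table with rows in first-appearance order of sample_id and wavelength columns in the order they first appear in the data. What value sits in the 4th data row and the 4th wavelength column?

With rows in first-appearance order of sample_id, row 4 is sample_id=S06. wavelength columns in first-appearance order: 530nm, 450nm, 600nm, 400nm; column 4 is 400nm.
Long rows with sample_id=S06, wavelength=400nm: min(1.05, 48.6) = 1.05.

1.05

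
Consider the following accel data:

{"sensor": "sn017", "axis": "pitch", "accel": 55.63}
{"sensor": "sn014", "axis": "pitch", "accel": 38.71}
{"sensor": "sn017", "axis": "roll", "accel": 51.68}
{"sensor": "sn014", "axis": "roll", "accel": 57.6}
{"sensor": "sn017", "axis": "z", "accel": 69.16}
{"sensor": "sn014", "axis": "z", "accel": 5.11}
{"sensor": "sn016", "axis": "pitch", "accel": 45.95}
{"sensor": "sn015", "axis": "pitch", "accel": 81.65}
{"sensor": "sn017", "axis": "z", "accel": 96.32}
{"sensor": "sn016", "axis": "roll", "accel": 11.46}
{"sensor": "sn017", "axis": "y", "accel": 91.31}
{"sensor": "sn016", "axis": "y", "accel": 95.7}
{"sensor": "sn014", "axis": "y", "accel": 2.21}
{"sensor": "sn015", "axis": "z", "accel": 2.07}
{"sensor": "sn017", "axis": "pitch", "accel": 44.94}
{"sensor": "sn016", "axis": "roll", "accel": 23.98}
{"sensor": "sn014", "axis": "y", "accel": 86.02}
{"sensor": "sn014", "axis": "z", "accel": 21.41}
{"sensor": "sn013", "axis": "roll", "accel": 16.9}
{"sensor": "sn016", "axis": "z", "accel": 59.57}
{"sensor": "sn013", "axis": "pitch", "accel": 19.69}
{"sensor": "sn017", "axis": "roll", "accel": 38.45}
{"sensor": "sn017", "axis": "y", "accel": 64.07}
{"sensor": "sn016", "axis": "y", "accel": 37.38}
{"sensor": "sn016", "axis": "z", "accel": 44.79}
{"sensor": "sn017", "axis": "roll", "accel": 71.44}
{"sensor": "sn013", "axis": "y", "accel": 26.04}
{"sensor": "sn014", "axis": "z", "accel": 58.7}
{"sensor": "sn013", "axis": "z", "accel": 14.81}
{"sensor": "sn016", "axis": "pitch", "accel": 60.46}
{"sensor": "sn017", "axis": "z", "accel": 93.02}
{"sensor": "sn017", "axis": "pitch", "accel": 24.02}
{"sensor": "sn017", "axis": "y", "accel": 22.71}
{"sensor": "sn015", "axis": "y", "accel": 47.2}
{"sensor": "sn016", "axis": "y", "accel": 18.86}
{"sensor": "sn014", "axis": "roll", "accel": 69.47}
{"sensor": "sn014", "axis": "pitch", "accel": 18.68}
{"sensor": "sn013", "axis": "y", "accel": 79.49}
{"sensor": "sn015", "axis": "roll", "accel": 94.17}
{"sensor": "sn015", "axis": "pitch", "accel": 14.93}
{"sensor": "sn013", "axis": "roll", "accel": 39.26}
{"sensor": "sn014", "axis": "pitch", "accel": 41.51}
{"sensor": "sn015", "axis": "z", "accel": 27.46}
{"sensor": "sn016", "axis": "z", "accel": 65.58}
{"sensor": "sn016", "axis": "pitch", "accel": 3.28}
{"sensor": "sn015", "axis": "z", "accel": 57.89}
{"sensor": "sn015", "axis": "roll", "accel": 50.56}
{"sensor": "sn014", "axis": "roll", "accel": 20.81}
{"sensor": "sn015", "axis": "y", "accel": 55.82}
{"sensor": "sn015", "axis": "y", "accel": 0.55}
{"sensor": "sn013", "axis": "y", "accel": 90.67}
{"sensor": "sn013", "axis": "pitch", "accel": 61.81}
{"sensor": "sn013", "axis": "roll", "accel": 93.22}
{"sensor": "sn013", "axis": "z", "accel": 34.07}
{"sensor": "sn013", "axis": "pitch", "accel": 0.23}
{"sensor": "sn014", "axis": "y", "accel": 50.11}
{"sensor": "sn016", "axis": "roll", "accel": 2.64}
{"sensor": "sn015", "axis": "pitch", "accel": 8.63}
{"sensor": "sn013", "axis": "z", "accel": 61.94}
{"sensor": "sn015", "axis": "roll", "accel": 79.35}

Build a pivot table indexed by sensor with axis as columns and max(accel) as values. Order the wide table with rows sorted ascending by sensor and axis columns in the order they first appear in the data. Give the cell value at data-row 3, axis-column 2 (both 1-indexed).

94.17

With rows sorted ascending by sensor, row 3 is sensor=sn015. axis columns in first-appearance order: pitch, roll, z, y; column 2 is roll.
Long rows with sensor=sn015, axis=roll: max(94.17, 50.56, 79.35) = 94.17.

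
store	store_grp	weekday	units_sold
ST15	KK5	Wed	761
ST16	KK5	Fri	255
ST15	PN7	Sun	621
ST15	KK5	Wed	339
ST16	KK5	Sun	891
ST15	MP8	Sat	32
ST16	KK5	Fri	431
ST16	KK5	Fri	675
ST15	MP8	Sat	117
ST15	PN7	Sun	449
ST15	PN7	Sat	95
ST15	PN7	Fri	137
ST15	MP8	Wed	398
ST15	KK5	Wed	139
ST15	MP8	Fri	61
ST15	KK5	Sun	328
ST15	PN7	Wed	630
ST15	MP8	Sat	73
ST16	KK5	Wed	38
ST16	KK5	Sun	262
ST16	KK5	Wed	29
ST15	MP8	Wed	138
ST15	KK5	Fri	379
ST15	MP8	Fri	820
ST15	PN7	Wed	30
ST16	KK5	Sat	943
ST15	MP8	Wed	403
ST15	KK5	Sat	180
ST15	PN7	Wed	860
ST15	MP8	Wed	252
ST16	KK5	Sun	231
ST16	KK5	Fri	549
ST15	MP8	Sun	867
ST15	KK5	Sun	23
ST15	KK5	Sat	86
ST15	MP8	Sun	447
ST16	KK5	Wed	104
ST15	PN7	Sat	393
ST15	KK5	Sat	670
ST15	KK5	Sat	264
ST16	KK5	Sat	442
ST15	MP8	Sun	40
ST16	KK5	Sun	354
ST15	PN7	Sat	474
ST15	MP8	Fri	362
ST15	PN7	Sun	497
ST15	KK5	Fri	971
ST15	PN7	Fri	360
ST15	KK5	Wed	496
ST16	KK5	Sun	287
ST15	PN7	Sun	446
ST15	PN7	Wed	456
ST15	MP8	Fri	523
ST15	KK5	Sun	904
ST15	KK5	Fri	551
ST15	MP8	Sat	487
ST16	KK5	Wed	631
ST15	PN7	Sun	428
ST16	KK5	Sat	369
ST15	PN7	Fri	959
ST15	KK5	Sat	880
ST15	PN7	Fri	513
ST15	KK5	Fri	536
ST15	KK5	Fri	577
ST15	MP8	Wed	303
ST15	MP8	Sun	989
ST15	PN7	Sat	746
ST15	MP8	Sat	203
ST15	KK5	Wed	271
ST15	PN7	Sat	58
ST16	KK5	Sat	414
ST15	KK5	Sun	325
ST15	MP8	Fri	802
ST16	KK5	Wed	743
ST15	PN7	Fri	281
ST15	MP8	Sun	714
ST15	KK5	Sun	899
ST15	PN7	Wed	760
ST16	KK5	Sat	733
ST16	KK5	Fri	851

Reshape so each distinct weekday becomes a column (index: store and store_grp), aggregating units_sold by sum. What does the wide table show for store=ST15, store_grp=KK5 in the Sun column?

Rows with store=ST15, store_grp=KK5 and weekday=Sun: units_sold values are 328, 23, 904, 325, 899.
328 + 23 + 904 + 325 + 899 = 2479.

2479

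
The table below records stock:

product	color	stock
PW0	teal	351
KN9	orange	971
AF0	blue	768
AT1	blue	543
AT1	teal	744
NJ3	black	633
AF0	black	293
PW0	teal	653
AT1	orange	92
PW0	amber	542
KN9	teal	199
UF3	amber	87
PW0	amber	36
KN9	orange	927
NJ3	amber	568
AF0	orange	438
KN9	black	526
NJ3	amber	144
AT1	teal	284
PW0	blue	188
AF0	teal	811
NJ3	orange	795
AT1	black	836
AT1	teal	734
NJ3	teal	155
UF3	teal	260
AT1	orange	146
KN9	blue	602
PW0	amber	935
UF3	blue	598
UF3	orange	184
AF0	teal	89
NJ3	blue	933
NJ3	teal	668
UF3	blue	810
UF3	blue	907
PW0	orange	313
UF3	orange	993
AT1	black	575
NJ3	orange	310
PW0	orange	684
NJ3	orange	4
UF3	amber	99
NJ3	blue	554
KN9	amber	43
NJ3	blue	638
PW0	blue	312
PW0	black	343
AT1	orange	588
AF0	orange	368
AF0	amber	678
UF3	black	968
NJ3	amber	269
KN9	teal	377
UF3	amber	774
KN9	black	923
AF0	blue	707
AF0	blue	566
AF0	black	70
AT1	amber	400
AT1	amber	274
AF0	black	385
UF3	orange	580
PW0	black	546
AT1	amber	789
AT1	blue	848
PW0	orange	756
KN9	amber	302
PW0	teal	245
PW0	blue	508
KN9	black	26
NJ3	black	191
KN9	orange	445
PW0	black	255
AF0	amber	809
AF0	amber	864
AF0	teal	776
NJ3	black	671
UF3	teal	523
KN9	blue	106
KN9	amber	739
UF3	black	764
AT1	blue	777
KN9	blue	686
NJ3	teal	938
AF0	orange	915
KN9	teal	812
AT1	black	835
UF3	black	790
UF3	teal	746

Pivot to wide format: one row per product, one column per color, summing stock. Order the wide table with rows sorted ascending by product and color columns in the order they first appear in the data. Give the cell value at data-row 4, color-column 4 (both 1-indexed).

With rows sorted ascending by product, row 4 is product=NJ3. color columns in first-appearance order: teal, orange, blue, black, amber; column 4 is black.
Long rows with product=NJ3, color=black: 633 + 191 + 671 = 1495.

1495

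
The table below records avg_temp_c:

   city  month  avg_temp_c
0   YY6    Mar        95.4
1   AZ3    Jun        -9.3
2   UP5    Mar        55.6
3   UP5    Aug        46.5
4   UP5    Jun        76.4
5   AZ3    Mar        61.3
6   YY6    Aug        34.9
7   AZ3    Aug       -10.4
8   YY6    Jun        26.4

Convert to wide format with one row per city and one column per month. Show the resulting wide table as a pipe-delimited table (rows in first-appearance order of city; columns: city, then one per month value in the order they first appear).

Columns: city plus the 3 distinct month values (Mar, Jun, Aug).
For example, row YY6 column Mar takes avg_temp_c=95.4 from the long row (YY6, Mar).

| city | Mar | Jun | Aug |
| YY6 | 95.4 | 26.4 | 34.9 |
| AZ3 | 61.3 | -9.3 | -10.4 |
| UP5 | 55.6 | 76.4 | 46.5 |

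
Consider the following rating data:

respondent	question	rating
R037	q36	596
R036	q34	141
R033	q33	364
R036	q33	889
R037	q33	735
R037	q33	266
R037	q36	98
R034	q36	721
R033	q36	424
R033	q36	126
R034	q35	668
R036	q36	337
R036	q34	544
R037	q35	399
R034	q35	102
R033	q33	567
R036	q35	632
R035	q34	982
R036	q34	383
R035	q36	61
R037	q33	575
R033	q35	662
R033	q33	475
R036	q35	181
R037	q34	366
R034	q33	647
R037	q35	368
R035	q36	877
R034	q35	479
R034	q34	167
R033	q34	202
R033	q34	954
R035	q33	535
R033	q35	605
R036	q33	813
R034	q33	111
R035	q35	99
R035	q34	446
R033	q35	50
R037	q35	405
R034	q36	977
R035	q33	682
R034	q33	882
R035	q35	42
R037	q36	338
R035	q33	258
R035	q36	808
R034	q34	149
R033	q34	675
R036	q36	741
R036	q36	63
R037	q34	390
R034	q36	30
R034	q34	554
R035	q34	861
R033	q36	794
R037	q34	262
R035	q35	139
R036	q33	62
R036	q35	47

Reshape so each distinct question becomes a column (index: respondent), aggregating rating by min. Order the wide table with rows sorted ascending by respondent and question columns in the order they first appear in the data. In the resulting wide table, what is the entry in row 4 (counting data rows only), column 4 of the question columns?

With rows sorted ascending by respondent, row 4 is respondent=R036. question columns in first-appearance order: q36, q34, q33, q35; column 4 is q35.
Long rows with respondent=R036, question=q35: min(632, 181, 47) = 47.

47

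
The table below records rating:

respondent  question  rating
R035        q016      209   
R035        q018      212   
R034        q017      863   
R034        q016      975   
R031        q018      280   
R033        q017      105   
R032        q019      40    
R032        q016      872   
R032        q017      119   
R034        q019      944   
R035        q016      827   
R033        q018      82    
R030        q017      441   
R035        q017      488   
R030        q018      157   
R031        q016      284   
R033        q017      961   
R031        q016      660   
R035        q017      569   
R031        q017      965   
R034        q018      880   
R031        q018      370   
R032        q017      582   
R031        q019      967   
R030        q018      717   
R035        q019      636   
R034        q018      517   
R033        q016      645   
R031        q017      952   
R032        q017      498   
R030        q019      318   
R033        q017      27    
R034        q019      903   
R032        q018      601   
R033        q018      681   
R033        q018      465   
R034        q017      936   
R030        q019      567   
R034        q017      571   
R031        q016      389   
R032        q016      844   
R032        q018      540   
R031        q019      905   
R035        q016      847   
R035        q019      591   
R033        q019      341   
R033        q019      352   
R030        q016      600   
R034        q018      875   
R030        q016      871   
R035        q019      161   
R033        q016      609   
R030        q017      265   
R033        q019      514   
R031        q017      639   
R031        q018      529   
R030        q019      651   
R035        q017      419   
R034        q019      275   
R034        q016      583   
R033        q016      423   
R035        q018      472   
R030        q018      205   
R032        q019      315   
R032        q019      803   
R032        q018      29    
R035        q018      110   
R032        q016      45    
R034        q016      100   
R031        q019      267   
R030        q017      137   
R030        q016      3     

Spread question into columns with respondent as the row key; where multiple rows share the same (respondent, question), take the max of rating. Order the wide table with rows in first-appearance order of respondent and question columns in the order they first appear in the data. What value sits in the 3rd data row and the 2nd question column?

529

With rows in first-appearance order of respondent, row 3 is respondent=R031. question columns in first-appearance order: q016, q018, q017, q019; column 2 is q018.
Long rows with respondent=R031, question=q018: max(280, 370, 529) = 529.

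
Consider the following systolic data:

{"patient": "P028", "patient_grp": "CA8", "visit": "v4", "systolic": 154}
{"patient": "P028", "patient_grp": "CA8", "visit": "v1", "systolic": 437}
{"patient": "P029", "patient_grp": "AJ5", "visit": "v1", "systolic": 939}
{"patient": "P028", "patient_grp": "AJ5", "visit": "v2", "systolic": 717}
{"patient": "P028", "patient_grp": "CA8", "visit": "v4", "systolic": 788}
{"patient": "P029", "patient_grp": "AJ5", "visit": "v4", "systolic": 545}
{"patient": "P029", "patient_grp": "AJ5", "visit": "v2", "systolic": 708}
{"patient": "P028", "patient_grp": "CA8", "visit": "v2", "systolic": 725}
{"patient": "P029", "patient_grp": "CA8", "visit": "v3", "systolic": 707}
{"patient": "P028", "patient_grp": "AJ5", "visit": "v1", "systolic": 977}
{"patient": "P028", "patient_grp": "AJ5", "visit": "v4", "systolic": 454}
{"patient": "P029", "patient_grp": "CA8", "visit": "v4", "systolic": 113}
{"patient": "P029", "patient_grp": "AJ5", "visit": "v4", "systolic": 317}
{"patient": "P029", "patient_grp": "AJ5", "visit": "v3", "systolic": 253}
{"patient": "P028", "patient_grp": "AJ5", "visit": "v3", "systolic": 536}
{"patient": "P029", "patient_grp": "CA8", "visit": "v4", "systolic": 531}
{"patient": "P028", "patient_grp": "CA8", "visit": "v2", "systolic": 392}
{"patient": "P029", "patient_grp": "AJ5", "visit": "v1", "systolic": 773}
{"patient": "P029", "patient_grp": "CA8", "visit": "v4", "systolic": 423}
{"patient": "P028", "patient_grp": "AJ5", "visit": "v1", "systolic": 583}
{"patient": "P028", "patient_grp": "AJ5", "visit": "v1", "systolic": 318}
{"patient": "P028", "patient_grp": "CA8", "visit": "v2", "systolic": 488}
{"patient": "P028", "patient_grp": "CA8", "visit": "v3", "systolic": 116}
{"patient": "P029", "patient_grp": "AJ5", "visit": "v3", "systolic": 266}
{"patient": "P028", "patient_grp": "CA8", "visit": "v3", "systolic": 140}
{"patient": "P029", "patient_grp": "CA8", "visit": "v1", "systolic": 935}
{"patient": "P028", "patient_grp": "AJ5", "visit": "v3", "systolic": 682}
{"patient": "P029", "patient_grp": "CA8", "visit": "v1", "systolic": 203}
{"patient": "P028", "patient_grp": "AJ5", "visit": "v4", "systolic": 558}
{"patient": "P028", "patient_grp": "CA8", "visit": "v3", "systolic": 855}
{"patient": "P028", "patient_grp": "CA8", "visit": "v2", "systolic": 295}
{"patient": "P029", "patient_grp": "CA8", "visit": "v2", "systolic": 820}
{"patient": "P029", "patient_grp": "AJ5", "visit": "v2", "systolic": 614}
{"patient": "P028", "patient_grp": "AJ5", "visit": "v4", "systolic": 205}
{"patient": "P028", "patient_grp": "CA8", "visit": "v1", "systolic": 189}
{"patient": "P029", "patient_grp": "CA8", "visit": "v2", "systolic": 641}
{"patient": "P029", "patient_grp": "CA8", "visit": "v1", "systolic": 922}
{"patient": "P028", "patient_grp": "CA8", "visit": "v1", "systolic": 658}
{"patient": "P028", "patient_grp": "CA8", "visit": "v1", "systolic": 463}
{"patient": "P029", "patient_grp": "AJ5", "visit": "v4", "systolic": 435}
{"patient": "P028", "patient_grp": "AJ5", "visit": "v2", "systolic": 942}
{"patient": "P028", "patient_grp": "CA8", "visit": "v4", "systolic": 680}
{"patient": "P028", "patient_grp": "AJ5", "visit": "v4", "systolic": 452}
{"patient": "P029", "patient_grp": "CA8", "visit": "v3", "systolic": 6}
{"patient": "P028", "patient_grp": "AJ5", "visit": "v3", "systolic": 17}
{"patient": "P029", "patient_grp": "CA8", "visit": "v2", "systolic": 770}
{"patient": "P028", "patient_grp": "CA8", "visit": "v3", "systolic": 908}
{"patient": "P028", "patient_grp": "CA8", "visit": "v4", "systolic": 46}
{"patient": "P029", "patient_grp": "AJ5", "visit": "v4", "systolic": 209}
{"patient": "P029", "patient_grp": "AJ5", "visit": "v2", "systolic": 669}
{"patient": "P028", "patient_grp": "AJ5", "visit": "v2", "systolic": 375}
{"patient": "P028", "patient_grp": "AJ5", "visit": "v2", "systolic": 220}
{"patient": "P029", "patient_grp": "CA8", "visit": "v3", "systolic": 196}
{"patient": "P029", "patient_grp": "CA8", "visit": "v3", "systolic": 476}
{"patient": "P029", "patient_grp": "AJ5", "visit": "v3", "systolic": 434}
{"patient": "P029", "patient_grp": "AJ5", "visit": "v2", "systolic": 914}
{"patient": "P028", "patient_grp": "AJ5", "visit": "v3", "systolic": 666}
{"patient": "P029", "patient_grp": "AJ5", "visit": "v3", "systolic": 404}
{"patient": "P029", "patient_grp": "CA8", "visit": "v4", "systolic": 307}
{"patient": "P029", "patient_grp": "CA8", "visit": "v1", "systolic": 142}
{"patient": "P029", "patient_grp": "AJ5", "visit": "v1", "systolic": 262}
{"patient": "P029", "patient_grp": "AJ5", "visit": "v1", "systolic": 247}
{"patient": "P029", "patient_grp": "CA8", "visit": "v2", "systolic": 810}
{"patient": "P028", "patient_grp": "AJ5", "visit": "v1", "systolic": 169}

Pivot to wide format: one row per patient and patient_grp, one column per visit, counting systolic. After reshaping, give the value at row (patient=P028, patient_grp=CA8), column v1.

Rows with patient=P028, patient_grp=CA8 and visit=v1: systolic values are 437, 189, 658, 463.
4 rows match — count = 4.

4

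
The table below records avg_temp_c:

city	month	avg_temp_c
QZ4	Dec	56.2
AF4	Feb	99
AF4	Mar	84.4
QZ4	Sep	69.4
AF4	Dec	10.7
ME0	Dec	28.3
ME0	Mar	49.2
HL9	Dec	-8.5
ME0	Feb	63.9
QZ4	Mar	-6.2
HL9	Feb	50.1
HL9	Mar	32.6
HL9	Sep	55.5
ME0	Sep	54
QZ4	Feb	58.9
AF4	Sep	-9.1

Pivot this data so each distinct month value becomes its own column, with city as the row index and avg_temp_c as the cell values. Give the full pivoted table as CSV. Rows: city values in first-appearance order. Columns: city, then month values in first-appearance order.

Columns: city plus the 4 distinct month values (Dec, Feb, Mar, Sep).
For example, row QZ4 column Dec takes avg_temp_c=56.2 from the long row (QZ4, Dec).

city,Dec,Feb,Mar,Sep
QZ4,56.2,58.9,-6.2,69.4
AF4,10.7,99,84.4,-9.1
ME0,28.3,63.9,49.2,54
HL9,-8.5,50.1,32.6,55.5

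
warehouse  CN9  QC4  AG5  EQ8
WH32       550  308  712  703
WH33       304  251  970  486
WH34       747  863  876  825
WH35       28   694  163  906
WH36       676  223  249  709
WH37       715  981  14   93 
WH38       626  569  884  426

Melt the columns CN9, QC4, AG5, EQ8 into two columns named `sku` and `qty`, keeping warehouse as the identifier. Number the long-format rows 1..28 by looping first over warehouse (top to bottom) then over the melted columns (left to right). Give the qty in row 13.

28

28 rows total (7 × 4). Row 13: index ⌊(13-1)/4⌋ = 3 into warehouse → WH35; (13-1) mod 4 = 0 into the melted columns → CN9.
So row 13 is (WH35, CN9, 28); qty = 28.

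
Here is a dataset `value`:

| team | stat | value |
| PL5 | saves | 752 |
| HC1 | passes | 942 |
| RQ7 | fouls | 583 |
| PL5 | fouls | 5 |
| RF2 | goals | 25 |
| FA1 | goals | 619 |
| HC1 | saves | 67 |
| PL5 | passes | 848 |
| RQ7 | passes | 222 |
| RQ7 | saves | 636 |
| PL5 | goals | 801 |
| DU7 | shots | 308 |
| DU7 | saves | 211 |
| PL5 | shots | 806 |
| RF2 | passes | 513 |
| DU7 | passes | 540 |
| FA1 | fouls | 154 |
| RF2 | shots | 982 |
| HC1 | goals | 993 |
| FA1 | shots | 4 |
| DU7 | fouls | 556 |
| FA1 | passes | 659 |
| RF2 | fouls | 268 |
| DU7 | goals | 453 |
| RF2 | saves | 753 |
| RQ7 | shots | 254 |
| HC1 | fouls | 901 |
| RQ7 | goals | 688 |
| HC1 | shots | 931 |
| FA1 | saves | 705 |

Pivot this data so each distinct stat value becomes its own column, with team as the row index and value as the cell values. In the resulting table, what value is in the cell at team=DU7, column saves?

Wide layout: rows indexed by team, columns are the 5 distinct stat values (saves, passes, fouls, goals, shots).
Cell (team=DU7, stat=saves) draws from the long row where team=DU7 and stat=saves, which has value=211.

211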